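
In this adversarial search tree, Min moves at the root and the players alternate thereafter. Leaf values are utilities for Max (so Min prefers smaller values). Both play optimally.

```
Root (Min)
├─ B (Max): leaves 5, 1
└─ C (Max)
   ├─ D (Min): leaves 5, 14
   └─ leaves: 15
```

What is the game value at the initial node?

B (Max): max(5, 1) = 5
D (Min): min(5, 14) = 5
C (Max): max(5, 15) = 15
Root (Min): min(5, 15) = 5

5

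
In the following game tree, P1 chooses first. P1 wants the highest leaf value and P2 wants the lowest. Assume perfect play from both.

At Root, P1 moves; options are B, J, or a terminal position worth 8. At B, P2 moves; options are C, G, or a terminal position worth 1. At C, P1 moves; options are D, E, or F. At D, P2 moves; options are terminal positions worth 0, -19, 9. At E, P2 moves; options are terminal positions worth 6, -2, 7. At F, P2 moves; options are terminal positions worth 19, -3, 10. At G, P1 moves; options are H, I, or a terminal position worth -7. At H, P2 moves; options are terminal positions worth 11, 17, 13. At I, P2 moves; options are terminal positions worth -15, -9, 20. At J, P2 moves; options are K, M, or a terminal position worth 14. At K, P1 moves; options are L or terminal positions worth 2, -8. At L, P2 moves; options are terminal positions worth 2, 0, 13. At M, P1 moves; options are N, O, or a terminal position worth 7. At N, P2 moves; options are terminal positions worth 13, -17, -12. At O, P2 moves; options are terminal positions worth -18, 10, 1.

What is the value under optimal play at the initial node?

D (P2): min(0, -19, 9) = -19
E (P2): min(6, -2, 7) = -2
F (P2): min(19, -3, 10) = -3
C (P1): max(-19, -2, -3) = -2
H (P2): min(11, 17, 13) = 11
I (P2): min(-15, -9, 20) = -15
G (P1): max(11, -15, -7) = 11
B (P2): min(-2, 11, 1) = -2
L (P2): min(2, 0, 13) = 0
K (P1): max(0, 2, -8) = 2
N (P2): min(13, -17, -12) = -17
O (P2): min(-18, 10, 1) = -18
M (P1): max(-17, -18, 7) = 7
J (P2): min(2, 7, 14) = 2
Root (P1): max(-2, 2, 8) = 8

8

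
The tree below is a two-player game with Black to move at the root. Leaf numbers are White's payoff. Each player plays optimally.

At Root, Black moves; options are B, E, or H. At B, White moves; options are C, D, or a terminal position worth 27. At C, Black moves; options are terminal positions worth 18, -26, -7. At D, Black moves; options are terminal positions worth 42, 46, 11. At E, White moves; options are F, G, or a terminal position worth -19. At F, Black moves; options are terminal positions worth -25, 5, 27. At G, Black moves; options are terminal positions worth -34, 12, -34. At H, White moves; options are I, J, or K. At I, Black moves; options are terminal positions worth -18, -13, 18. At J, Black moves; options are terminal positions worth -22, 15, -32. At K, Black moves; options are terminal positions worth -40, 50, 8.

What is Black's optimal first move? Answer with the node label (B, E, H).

C (Black): min(18, -26, -7) = -26
D (Black): min(42, 46, 11) = 11
B (White): max(-26, 11, 27) = 27
F (Black): min(-25, 5, 27) = -25
G (Black): min(-34, 12, -34) = -34
E (White): max(-25, -34, -19) = -19
I (Black): min(-18, -13, 18) = -18
J (Black): min(-22, 15, -32) = -32
K (Black): min(-40, 50, 8) = -40
H (White): max(-18, -32, -40) = -18
Root (Black): min(27, -19, -18) = -19
Black picks the child with the lowest value: E (value -19).

E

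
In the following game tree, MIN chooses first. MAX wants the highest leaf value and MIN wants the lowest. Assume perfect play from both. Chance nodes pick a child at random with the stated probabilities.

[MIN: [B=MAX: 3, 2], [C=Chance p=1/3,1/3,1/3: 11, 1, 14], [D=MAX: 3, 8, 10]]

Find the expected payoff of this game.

3

B (MAX): max(3, 2) = 3
C (Chance): 1/3·11 + 1/3·1 + 1/3·14 = 8.67
D (MAX): max(3, 8, 10) = 10
Root (MIN): min(3, 8.67, 10) = 3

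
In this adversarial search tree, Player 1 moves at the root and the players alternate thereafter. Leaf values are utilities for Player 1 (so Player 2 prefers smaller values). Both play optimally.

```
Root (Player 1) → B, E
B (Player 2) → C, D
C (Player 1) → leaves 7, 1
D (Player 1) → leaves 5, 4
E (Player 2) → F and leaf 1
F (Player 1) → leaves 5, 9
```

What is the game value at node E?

1

F: max(5, 9) = 9
E: min(9, 1) = 1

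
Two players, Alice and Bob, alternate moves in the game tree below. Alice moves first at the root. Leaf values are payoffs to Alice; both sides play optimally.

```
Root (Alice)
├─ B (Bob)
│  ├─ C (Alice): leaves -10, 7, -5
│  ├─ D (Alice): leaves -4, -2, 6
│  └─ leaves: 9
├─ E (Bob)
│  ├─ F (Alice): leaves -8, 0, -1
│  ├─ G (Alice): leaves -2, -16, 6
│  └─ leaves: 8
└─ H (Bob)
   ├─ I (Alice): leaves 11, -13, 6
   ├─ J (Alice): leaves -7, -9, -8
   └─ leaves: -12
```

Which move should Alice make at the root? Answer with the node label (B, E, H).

B

C (Alice): max(-10, 7, -5) = 7
D (Alice): max(-4, -2, 6) = 6
B (Bob): min(7, 6, 9) = 6
F (Alice): max(-8, 0, -1) = 0
G (Alice): max(-2, -16, 6) = 6
E (Bob): min(0, 6, 8) = 0
I (Alice): max(11, -13, 6) = 11
J (Alice): max(-7, -9, -8) = -7
H (Bob): min(11, -7, -12) = -12
Root (Alice): max(6, 0, -12) = 6
Alice picks the child with the highest value: B (value 6).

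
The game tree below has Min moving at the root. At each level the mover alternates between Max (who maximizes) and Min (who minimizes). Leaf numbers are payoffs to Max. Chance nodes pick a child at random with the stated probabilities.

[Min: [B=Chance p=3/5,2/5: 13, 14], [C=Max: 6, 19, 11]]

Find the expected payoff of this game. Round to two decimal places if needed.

B (Chance): 3/5·13 + 2/5·14 = 13.4
C (Max): max(6, 19, 11) = 19
Root (Min): min(13.4, 19) = 13.4

13.4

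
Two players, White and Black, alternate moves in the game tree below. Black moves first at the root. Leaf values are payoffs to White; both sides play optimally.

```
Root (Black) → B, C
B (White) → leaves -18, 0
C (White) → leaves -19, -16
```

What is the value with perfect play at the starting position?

-16

B (White): max(-18, 0) = 0
C (White): max(-19, -16) = -16
Root (Black): min(0, -16) = -16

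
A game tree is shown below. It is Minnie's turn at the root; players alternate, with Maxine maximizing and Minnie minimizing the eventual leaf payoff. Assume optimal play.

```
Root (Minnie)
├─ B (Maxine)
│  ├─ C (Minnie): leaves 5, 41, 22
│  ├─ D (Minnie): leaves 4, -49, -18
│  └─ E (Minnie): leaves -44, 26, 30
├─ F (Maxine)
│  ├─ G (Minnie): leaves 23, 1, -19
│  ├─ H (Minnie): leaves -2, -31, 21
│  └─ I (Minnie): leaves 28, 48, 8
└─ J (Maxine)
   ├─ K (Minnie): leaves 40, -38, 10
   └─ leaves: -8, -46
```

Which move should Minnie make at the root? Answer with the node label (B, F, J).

J

C (Minnie): min(5, 41, 22) = 5
D (Minnie): min(4, -49, -18) = -49
E (Minnie): min(-44, 26, 30) = -44
B (Maxine): max(5, -49, -44) = 5
G (Minnie): min(23, 1, -19) = -19
H (Minnie): min(-2, -31, 21) = -31
I (Minnie): min(28, 48, 8) = 8
F (Maxine): max(-19, -31, 8) = 8
K (Minnie): min(40, -38, 10) = -38
J (Maxine): max(-38, -8, -46) = -8
Root (Minnie): min(5, 8, -8) = -8
Minnie picks the child with the lowest value: J (value -8).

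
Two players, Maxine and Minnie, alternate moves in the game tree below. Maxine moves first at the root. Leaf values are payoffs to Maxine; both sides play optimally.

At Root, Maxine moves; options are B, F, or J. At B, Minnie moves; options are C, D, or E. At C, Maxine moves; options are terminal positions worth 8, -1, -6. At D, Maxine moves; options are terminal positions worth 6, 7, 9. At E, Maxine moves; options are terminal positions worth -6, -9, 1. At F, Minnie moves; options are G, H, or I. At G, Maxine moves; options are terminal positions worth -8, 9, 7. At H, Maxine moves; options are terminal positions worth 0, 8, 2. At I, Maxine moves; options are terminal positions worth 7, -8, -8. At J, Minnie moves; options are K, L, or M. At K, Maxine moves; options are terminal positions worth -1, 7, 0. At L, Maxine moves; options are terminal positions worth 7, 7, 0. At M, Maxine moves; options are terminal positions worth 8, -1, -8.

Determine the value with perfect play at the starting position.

7

C (Maxine): max(8, -1, -6) = 8
D (Maxine): max(6, 7, 9) = 9
E (Maxine): max(-6, -9, 1) = 1
B (Minnie): min(8, 9, 1) = 1
G (Maxine): max(-8, 9, 7) = 9
H (Maxine): max(0, 8, 2) = 8
I (Maxine): max(7, -8, -8) = 7
F (Minnie): min(9, 8, 7) = 7
K (Maxine): max(-1, 7, 0) = 7
L (Maxine): max(7, 7, 0) = 7
M (Maxine): max(8, -1, -8) = 8
J (Minnie): min(7, 7, 8) = 7
Root (Maxine): max(1, 7, 7) = 7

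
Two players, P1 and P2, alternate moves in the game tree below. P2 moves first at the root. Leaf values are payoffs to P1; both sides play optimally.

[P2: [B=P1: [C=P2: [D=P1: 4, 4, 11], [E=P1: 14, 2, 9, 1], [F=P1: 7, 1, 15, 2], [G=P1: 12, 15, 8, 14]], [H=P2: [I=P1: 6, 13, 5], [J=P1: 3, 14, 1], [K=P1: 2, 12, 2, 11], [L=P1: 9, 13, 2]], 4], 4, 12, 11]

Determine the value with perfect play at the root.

4

D (P1): max(4, 4, 11) = 11
E (P1): max(14, 2, 9, 1) = 14
F (P1): max(7, 1, 15, 2) = 15
G (P1): max(12, 15, 8, 14) = 15
C (P2): min(11, 14, 15, 15) = 11
I (P1): max(6, 13, 5) = 13
J (P1): max(3, 14, 1) = 14
K (P1): max(2, 12, 2, 11) = 12
L (P1): max(9, 13, 2) = 13
H (P2): min(13, 14, 12, 13) = 12
B (P1): max(11, 12, 4) = 12
Root (P2): min(12, 4, 12, 11) = 4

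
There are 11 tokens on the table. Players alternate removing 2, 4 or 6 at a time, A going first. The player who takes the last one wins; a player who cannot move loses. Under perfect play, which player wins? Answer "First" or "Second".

First

W/L table (W = player to move can force a win):
i:   0  1  2  3  4  5  6  7  8  9 10 11
     L  L  W  W  W  W  W  W  L  L  W  W
Position 11 is W, so the first player wins.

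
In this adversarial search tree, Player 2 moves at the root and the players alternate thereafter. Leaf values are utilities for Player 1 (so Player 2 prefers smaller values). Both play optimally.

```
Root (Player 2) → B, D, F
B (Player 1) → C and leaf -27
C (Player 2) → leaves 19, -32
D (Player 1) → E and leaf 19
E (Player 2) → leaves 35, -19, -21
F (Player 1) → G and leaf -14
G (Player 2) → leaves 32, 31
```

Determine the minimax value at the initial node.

C (Player 2): min(19, -32) = -32
B (Player 1): max(-32, -27) = -27
E (Player 2): min(35, -19, -21) = -21
D (Player 1): max(-21, 19) = 19
G (Player 2): min(32, 31) = 31
F (Player 1): max(31, -14) = 31
Root (Player 2): min(-27, 19, 31) = -27

-27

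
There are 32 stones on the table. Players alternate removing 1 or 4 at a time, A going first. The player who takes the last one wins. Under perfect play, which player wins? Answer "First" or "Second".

i:   0  1  2  3  4  5  6  7  8  9 10 11 12 13 14 15 16 17 18 19 20 21 22 23 24 25 26 27 28 29 30 31 32
     L  W  L  W  W  L  W  L  W  W  L  W  L  W  W  L  W  L  W  W  L  W  L  W  W  L  W  L  W  W  L  W  L
Position 32 is L, so the second player wins.

Second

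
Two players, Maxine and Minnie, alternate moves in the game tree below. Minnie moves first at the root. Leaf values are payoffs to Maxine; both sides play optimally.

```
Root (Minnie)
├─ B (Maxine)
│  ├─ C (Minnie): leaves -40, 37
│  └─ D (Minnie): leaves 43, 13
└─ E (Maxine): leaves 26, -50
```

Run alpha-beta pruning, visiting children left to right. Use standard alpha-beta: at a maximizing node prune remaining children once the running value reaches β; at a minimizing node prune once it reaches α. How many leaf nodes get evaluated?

5

C [α=-∞,β=+∞]: v=-40
D [α=-40,β=+∞]: v=13
B [α=-∞,β=+∞]: v=13
E [α=-∞,β=13]: v=26 after child 1 ≥ β → β-cutoff, skip 1
Root [α=-∞,β=+∞]: v=13
Leaves evaluated: 5 of 6.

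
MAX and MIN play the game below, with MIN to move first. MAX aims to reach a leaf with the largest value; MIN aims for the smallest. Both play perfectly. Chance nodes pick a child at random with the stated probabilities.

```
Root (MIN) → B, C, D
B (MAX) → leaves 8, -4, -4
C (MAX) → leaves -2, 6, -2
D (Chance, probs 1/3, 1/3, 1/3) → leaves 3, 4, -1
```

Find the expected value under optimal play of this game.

B (MAX): max(8, -4, -4) = 8
C (MAX): max(-2, 6, -2) = 6
D (Chance): 1/3·3 + 1/3·4 + 1/3·-1 = 2
Root (MIN): min(8, 6, 2) = 2

2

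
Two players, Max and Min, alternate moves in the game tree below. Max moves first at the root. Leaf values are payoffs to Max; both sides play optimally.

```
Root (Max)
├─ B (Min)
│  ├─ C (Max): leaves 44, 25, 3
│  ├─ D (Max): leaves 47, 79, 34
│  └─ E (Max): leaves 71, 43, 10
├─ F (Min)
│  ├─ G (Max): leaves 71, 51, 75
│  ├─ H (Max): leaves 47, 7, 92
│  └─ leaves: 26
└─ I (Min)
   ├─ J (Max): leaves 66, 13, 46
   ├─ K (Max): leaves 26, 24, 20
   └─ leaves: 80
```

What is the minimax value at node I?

26

J: max(66, 13, 46) = 66
K: max(26, 24, 20) = 26
I: min(66, 26, 80) = 26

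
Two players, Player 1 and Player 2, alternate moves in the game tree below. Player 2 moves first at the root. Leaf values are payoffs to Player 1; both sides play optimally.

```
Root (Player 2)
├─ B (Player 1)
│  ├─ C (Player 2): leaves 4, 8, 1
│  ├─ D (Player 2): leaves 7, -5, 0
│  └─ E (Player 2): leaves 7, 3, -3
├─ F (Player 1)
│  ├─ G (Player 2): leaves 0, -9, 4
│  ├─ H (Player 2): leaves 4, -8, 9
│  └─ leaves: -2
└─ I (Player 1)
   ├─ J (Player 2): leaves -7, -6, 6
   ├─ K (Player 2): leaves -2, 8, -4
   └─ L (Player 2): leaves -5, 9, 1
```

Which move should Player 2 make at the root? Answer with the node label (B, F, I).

I

C (Player 2): min(4, 8, 1) = 1
D (Player 2): min(7, -5, 0) = -5
E (Player 2): min(7, 3, -3) = -3
B (Player 1): max(1, -5, -3) = 1
G (Player 2): min(0, -9, 4) = -9
H (Player 2): min(4, -8, 9) = -8
F (Player 1): max(-9, -8, -2) = -2
J (Player 2): min(-7, -6, 6) = -7
K (Player 2): min(-2, 8, -4) = -4
L (Player 2): min(-5, 9, 1) = -5
I (Player 1): max(-7, -4, -5) = -4
Root (Player 2): min(1, -2, -4) = -4
Player 2 picks the child with the lowest value: I (value -4).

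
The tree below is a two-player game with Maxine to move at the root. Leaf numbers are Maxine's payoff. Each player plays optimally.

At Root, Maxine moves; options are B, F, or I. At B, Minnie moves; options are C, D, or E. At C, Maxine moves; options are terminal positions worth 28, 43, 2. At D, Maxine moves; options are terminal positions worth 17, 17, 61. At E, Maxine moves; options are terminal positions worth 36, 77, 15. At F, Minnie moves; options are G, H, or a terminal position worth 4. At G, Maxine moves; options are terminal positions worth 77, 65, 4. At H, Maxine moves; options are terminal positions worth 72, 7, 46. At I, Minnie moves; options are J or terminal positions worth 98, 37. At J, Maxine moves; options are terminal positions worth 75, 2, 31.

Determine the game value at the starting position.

43

C (Maxine): max(28, 43, 2) = 43
D (Maxine): max(17, 17, 61) = 61
E (Maxine): max(36, 77, 15) = 77
B (Minnie): min(43, 61, 77) = 43
G (Maxine): max(77, 65, 4) = 77
H (Maxine): max(72, 7, 46) = 72
F (Minnie): min(77, 72, 4) = 4
J (Maxine): max(75, 2, 31) = 75
I (Minnie): min(75, 98, 37) = 37
Root (Maxine): max(43, 4, 37) = 43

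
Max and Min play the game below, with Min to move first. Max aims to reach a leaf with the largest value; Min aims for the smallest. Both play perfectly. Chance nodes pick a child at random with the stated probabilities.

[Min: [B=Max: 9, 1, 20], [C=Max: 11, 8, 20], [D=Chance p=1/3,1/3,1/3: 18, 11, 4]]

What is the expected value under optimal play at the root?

11

B (Max): max(9, 1, 20) = 20
C (Max): max(11, 8, 20) = 20
D (Chance): 1/3·18 + 1/3·11 + 1/3·4 = 11
Root (Min): min(20, 20, 11) = 11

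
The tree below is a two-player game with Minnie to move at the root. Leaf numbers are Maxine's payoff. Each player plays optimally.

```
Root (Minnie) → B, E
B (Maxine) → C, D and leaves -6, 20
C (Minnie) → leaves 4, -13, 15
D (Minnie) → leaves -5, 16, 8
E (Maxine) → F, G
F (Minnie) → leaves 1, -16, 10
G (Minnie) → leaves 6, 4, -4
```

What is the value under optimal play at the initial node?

C (Minnie): min(4, -13, 15) = -13
D (Minnie): min(-5, 16, 8) = -5
B (Maxine): max(-13, -5, -6, 20) = 20
F (Minnie): min(1, -16, 10) = -16
G (Minnie): min(6, 4, -4) = -4
E (Maxine): max(-16, -4) = -4
Root (Minnie): min(20, -4) = -4

-4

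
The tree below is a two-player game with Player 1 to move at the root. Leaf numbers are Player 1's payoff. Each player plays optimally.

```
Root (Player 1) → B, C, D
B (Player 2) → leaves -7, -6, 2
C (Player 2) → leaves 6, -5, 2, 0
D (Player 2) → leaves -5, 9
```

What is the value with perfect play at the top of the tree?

-5

B (Player 2): min(-7, -6, 2) = -7
C (Player 2): min(6, -5, 2, 0) = -5
D (Player 2): min(-5, 9) = -5
Root (Player 1): max(-7, -5, -5) = -5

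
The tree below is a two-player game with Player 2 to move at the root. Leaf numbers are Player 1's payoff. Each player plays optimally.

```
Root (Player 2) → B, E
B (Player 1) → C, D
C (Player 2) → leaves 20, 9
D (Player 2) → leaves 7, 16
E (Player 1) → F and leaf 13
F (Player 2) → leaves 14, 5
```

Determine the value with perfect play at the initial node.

9

C (Player 2): min(20, 9) = 9
D (Player 2): min(7, 16) = 7
B (Player 1): max(9, 7) = 9
F (Player 2): min(14, 5) = 5
E (Player 1): max(5, 13) = 13
Root (Player 2): min(9, 13) = 9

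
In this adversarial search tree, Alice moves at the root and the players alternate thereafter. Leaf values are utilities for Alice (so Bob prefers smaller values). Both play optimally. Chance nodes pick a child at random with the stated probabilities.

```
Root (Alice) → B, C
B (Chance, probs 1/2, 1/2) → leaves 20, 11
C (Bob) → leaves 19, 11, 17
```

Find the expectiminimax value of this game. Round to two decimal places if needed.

15.5

B (Chance): 1/2·20 + 1/2·11 = 15.5
C (Bob): min(19, 11, 17) = 11
Root (Alice): max(15.5, 11) = 15.5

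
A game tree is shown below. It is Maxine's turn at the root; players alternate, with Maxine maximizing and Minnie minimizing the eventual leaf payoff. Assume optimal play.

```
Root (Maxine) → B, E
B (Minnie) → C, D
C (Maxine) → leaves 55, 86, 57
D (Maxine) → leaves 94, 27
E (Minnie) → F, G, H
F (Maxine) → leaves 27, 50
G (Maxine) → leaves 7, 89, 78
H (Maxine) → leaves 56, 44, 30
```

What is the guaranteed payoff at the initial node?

C (Maxine): max(55, 86, 57) = 86
D (Maxine): max(94, 27) = 94
B (Minnie): min(86, 94) = 86
F (Maxine): max(27, 50) = 50
G (Maxine): max(7, 89, 78) = 89
H (Maxine): max(56, 44, 30) = 56
E (Minnie): min(50, 89, 56) = 50
Root (Maxine): max(86, 50) = 86

86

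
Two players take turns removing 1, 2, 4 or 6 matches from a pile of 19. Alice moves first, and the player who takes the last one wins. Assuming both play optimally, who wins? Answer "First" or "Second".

Positions where the player to move wins (W) vs loses (L):
i:   0  1  2  3  4  5  6  7  8  9 10 11 12 13 14 15 16 17 18 19
     L  W  W  L  W  W  W  W  L  W  W  L  W  W  W  W  L  W  W  L
Position 19 is L, so the second player wins.

Second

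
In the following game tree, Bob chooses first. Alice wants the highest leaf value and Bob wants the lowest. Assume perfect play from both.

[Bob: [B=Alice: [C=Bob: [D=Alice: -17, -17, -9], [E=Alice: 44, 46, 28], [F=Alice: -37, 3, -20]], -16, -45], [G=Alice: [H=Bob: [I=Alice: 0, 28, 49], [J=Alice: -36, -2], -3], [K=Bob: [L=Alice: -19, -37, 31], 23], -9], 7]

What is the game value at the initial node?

-9

D (Alice): max(-17, -17, -9) = -9
E (Alice): max(44, 46, 28) = 46
F (Alice): max(-37, 3, -20) = 3
C (Bob): min(-9, 46, 3) = -9
B (Alice): max(-9, -16, -45) = -9
I (Alice): max(0, 28, 49) = 49
J (Alice): max(-36, -2) = -2
H (Bob): min(49, -2, -3) = -3
L (Alice): max(-19, -37, 31) = 31
K (Bob): min(31, 23) = 23
G (Alice): max(-3, 23, -9) = 23
Root (Bob): min(-9, 23, 7) = -9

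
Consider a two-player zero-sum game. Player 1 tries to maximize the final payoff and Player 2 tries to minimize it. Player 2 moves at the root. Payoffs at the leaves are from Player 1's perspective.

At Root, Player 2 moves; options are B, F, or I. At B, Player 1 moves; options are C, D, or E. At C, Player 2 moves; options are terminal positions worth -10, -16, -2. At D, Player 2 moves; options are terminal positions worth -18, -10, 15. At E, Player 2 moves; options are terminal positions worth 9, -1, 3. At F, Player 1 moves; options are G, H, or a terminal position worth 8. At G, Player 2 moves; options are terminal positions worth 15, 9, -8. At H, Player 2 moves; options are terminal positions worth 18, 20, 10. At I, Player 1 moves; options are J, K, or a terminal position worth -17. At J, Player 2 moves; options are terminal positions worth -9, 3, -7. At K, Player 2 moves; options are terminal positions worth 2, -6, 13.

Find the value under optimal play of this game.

C (Player 2): min(-10, -16, -2) = -16
D (Player 2): min(-18, -10, 15) = -18
E (Player 2): min(9, -1, 3) = -1
B (Player 1): max(-16, -18, -1) = -1
G (Player 2): min(15, 9, -8) = -8
H (Player 2): min(18, 20, 10) = 10
F (Player 1): max(-8, 10, 8) = 10
J (Player 2): min(-9, 3, -7) = -9
K (Player 2): min(2, -6, 13) = -6
I (Player 1): max(-9, -6, -17) = -6
Root (Player 2): min(-1, 10, -6) = -6

-6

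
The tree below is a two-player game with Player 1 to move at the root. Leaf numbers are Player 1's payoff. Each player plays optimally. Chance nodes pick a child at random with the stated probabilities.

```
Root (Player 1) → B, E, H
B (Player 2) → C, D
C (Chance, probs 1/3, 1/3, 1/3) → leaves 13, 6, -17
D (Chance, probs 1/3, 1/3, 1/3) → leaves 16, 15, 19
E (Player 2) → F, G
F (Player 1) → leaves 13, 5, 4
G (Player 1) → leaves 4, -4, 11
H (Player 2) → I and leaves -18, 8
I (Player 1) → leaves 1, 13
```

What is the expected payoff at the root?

11

C (Chance): 1/3·13 + 1/3·6 + 1/3·-17 = 0.67
D (Chance): 1/3·16 + 1/3·15 + 1/3·19 = 16.67
B (Player 2): min(0.67, 16.67) = 0.67
F (Player 1): max(13, 5, 4) = 13
G (Player 1): max(4, -4, 11) = 11
E (Player 2): min(13, 11) = 11
I (Player 1): max(1, 13) = 13
H (Player 2): min(13, -18, 8) = -18
Root (Player 1): max(0.67, 11, -18) = 11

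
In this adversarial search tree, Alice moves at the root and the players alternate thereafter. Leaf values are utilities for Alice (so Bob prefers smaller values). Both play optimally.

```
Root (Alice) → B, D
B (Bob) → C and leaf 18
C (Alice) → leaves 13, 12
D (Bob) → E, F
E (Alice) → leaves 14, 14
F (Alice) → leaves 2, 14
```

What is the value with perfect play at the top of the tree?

14

C (Alice): max(13, 12) = 13
B (Bob): min(13, 18) = 13
E (Alice): max(14, 14) = 14
F (Alice): max(2, 14) = 14
D (Bob): min(14, 14) = 14
Root (Alice): max(13, 14) = 14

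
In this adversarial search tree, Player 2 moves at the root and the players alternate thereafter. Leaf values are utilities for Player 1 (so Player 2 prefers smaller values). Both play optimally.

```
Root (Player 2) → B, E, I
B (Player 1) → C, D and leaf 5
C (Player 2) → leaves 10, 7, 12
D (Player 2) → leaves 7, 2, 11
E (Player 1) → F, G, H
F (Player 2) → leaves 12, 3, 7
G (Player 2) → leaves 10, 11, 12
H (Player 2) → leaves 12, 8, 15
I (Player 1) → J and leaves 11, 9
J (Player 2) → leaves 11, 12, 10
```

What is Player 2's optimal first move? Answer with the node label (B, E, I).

B

C (Player 2): min(10, 7, 12) = 7
D (Player 2): min(7, 2, 11) = 2
B (Player 1): max(7, 2, 5) = 7
F (Player 2): min(12, 3, 7) = 3
G (Player 2): min(10, 11, 12) = 10
H (Player 2): min(12, 8, 15) = 8
E (Player 1): max(3, 10, 8) = 10
J (Player 2): min(11, 12, 10) = 10
I (Player 1): max(10, 11, 9) = 11
Root (Player 2): min(7, 10, 11) = 7
Player 2 picks the child with the lowest value: B (value 7).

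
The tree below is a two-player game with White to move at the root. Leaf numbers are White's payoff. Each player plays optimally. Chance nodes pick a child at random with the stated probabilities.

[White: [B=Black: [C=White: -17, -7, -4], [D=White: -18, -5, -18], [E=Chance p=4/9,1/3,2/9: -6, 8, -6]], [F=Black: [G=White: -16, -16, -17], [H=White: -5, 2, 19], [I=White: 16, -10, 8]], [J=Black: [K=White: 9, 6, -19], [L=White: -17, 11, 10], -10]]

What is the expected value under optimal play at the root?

-5

C (White): max(-17, -7, -4) = -4
D (White): max(-18, -5, -18) = -5
E (Chance): 4/9·-6 + 1/3·8 + 2/9·-6 = -1.33
B (Black): min(-4, -5, -1.33) = -5
G (White): max(-16, -16, -17) = -16
H (White): max(-5, 2, 19) = 19
I (White): max(16, -10, 8) = 16
F (Black): min(-16, 19, 16) = -16
K (White): max(9, 6, -19) = 9
L (White): max(-17, 11, 10) = 11
J (Black): min(9, 11, -10) = -10
Root (White): max(-5, -16, -10) = -5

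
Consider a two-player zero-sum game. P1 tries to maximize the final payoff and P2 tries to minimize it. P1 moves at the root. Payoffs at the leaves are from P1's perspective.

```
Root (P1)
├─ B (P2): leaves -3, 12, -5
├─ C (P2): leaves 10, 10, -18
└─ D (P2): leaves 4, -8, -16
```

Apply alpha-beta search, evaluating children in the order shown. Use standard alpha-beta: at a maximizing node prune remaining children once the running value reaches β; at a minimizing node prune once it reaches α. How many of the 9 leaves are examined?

8

B [α=-∞,β=+∞]: v=-5
C [α=-5,β=+∞]: v=-18
D [α=-5,β=+∞]: v=-8 after child 2 ≤ α → α-cutoff, skip 1
Root [α=-∞,β=+∞]: v=-5
Leaves evaluated: 8 of 9.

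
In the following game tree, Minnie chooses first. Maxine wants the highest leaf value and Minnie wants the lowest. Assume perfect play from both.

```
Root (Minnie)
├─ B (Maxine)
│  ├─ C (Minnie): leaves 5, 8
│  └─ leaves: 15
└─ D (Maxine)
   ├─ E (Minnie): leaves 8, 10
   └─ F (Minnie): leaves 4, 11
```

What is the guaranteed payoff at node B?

C: min(5, 8) = 5
B: max(5, 15) = 15

15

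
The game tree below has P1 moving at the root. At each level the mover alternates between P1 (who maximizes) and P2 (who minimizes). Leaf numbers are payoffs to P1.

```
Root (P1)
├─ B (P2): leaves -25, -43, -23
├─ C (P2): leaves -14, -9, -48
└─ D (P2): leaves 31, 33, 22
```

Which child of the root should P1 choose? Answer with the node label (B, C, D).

D

B (P2): min(-25, -43, -23) = -43
C (P2): min(-14, -9, -48) = -48
D (P2): min(31, 33, 22) = 22
Root (P1): max(-43, -48, 22) = 22
P1 picks the child with the highest value: D (value 22).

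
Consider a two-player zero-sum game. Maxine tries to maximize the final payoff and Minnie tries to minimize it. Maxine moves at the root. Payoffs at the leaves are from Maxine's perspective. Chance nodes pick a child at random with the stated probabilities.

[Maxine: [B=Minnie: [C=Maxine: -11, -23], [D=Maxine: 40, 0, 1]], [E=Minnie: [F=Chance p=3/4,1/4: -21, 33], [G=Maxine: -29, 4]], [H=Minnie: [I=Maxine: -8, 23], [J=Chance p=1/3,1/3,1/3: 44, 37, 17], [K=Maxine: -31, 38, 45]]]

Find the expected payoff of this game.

23

C (Maxine): max(-11, -23) = -11
D (Maxine): max(40, 0, 1) = 40
B (Minnie): min(-11, 40) = -11
F (Chance): 3/4·-21 + 1/4·33 = -7.5
G (Maxine): max(-29, 4) = 4
E (Minnie): min(-7.5, 4) = -7.5
I (Maxine): max(-8, 23) = 23
J (Chance): 1/3·44 + 1/3·37 + 1/3·17 = 32.67
K (Maxine): max(-31, 38, 45) = 45
H (Minnie): min(23, 32.67, 45) = 23
Root (Maxine): max(-11, -7.5, 23) = 23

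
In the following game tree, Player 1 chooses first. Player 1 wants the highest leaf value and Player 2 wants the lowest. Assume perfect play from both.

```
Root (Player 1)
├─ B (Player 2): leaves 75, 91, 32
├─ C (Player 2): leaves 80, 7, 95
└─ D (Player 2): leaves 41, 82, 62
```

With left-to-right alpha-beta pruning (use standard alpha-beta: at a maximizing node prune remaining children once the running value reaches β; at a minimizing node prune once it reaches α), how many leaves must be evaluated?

B [α=-∞,β=+∞]: v=32
C [α=32,β=+∞]: v=7 after child 2 ≤ α → α-cutoff, skip 1
D [α=32,β=+∞]: v=41
Root [α=-∞,β=+∞]: v=41
Leaves evaluated: 8 of 9.

8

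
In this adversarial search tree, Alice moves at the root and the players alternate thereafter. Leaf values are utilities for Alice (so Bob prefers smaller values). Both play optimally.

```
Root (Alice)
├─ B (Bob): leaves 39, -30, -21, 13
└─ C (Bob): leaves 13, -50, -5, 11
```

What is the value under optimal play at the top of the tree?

B (Bob): min(39, -30, -21, 13) = -30
C (Bob): min(13, -50, -5, 11) = -50
Root (Alice): max(-30, -50) = -30

-30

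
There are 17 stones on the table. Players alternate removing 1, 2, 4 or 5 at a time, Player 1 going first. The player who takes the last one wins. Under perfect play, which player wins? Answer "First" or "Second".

First

W/L table (W = player to move can force a win):
i:   0  1  2  3  4  5  6  7  8  9 10 11 12 13 14 15 16 17
     L  W  W  L  W  W  L  W  W  L  W  W  L  W  W  L  W  W
Position 17 is W, so the first player wins.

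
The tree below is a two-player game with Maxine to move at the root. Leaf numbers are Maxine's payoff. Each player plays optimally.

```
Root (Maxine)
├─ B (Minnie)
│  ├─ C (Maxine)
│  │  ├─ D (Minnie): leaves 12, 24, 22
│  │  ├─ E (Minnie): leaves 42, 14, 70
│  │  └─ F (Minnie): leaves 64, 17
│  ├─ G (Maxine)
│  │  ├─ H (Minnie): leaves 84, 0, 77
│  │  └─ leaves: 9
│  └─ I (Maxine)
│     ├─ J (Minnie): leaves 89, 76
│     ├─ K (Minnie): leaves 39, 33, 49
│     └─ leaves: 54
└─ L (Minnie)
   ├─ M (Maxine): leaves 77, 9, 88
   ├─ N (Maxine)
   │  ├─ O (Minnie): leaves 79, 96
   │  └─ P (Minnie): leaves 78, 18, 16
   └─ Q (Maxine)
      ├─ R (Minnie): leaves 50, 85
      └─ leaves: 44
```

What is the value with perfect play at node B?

9

D: min(12, 24, 22) = 12
E: min(42, 14, 70) = 14
F: min(64, 17) = 17
C: max(12, 14, 17) = 17
H: min(84, 0, 77) = 0
G: max(0, 9) = 9
J: min(89, 76) = 76
K: min(39, 33, 49) = 33
I: max(76, 33, 54) = 76
B: min(17, 9, 76) = 9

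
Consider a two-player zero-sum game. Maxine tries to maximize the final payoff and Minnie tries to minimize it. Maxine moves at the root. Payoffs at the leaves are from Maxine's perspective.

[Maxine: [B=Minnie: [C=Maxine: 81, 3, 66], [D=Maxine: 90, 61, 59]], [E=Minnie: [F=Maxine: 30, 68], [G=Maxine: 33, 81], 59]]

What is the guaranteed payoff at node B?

C: max(81, 3, 66) = 81
D: max(90, 61, 59) = 90
B: min(81, 90) = 81

81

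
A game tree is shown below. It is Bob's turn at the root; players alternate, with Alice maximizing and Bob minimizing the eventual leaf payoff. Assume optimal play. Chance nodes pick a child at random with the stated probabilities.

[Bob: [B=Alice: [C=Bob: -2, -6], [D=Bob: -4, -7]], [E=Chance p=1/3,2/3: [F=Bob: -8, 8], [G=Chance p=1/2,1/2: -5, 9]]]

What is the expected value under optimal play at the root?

-6

C (Bob): min(-2, -6) = -6
D (Bob): min(-4, -7) = -7
B (Alice): max(-6, -7) = -6
F (Bob): min(-8, 8) = -8
G (Chance): 1/2·-5 + 1/2·9 = 2
E (Chance): 1/3·-8 + 2/3·2 = -1.33
Root (Bob): min(-6, -1.33) = -6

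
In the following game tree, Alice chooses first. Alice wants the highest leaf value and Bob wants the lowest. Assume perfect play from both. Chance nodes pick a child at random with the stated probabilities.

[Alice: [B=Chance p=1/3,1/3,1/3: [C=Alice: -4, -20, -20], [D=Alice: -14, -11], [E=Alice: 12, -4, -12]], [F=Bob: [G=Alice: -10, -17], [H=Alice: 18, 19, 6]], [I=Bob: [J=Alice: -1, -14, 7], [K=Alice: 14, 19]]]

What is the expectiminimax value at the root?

C (Alice): max(-4, -20, -20) = -4
D (Alice): max(-14, -11) = -11
E (Alice): max(12, -4, -12) = 12
B (Chance): 1/3·-4 + 1/3·-11 + 1/3·12 = -1
G (Alice): max(-10, -17) = -10
H (Alice): max(18, 19, 6) = 19
F (Bob): min(-10, 19) = -10
J (Alice): max(-1, -14, 7) = 7
K (Alice): max(14, 19) = 19
I (Bob): min(7, 19) = 7
Root (Alice): max(-1, -10, 7) = 7

7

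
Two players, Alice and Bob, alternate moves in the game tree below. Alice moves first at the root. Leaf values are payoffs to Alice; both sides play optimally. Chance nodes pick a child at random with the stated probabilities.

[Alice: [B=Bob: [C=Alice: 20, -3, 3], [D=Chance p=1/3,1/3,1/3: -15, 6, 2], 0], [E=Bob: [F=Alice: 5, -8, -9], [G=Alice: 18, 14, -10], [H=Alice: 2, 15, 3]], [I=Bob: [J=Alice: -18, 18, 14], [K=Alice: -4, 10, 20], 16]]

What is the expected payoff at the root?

16

C (Alice): max(20, -3, 3) = 20
D (Chance): 1/3·-15 + 1/3·6 + 1/3·2 = -2.33
B (Bob): min(20, -2.33, 0) = -2.33
F (Alice): max(5, -8, -9) = 5
G (Alice): max(18, 14, -10) = 18
H (Alice): max(2, 15, 3) = 15
E (Bob): min(5, 18, 15) = 5
J (Alice): max(-18, 18, 14) = 18
K (Alice): max(-4, 10, 20) = 20
I (Bob): min(18, 20, 16) = 16
Root (Alice): max(-2.33, 5, 16) = 16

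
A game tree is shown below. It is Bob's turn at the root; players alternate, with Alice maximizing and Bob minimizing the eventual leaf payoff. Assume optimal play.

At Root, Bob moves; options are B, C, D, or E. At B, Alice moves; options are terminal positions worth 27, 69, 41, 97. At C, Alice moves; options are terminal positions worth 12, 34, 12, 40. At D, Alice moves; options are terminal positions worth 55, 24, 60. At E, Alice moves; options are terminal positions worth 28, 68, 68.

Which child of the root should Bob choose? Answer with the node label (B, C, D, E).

C

B (Alice): max(27, 69, 41, 97) = 97
C (Alice): max(12, 34, 12, 40) = 40
D (Alice): max(55, 24, 60) = 60
E (Alice): max(28, 68, 68) = 68
Root (Bob): min(97, 40, 60, 68) = 40
Bob picks the child with the lowest value: C (value 40).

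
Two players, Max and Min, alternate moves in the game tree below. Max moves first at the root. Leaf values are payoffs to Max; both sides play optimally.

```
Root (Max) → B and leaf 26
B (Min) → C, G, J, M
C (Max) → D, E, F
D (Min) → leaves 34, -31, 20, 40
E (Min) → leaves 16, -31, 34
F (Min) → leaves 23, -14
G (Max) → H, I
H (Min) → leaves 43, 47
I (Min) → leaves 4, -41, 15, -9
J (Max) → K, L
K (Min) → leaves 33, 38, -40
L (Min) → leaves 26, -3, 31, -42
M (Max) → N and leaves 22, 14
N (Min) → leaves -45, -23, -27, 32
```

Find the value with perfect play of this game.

26

D (Min): min(34, -31, 20, 40) = -31
E (Min): min(16, -31, 34) = -31
F (Min): min(23, -14) = -14
C (Max): max(-31, -31, -14) = -14
H (Min): min(43, 47) = 43
I (Min): min(4, -41, 15, -9) = -41
G (Max): max(43, -41) = 43
K (Min): min(33, 38, -40) = -40
L (Min): min(26, -3, 31, -42) = -42
J (Max): max(-40, -42) = -40
N (Min): min(-45, -23, -27, 32) = -45
M (Max): max(-45, 22, 14) = 22
B (Min): min(-14, 43, -40, 22) = -40
Root (Max): max(-40, 26) = 26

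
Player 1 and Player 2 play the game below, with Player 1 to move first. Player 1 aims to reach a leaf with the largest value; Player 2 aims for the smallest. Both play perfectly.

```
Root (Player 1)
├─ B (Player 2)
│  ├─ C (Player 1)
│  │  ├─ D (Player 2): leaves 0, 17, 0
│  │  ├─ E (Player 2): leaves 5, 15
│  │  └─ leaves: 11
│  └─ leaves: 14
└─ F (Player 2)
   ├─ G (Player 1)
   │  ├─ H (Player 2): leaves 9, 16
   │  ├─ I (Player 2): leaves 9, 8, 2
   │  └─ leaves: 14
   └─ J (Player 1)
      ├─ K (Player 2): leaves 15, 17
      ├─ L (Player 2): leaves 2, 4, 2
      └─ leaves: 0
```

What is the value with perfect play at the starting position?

14

D (Player 2): min(0, 17, 0) = 0
E (Player 2): min(5, 15) = 5
C (Player 1): max(0, 5, 11) = 11
B (Player 2): min(11, 14) = 11
H (Player 2): min(9, 16) = 9
I (Player 2): min(9, 8, 2) = 2
G (Player 1): max(9, 2, 14) = 14
K (Player 2): min(15, 17) = 15
L (Player 2): min(2, 4, 2) = 2
J (Player 1): max(15, 2, 0) = 15
F (Player 2): min(14, 15) = 14
Root (Player 1): max(11, 14) = 14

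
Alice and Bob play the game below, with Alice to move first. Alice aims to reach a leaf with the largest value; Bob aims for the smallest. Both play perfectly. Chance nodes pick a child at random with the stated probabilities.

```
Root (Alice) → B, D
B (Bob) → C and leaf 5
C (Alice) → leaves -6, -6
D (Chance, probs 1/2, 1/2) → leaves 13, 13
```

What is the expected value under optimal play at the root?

13

C (Alice): max(-6, -6) = -6
B (Bob): min(-6, 5) = -6
D (Chance): 1/2·13 + 1/2·13 = 13
Root (Alice): max(-6, 13) = 13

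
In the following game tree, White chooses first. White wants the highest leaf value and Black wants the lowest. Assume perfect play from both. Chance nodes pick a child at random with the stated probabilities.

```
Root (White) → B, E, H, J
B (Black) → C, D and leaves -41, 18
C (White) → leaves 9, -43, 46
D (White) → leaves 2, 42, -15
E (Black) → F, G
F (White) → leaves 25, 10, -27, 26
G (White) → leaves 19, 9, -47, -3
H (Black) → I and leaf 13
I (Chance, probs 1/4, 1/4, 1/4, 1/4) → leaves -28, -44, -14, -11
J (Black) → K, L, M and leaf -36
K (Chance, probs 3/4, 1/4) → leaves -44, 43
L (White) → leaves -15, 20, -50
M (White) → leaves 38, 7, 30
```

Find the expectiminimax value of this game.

C (White): max(9, -43, 46) = 46
D (White): max(2, 42, -15) = 42
B (Black): min(46, 42, -41, 18) = -41
F (White): max(25, 10, -27, 26) = 26
G (White): max(19, 9, -47, -3) = 19
E (Black): min(26, 19) = 19
I (Chance): 1/4·-28 + 1/4·-44 + 1/4·-14 + 1/4·-11 = -24.25
H (Black): min(-24.25, 13) = -24.25
K (Chance): 3/4·-44 + 1/4·43 = -22.25
L (White): max(-15, 20, -50) = 20
M (White): max(38, 7, 30) = 38
J (Black): min(-22.25, 20, 38, -36) = -36
Root (White): max(-41, 19, -24.25, -36) = 19

19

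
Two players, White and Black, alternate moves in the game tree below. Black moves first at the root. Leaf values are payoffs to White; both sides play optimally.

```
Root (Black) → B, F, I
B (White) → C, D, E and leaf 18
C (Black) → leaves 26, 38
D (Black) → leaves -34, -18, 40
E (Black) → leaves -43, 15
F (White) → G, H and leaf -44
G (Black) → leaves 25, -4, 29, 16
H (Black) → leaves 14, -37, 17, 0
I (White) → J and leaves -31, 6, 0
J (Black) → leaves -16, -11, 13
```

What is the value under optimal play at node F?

G: min(25, -4, 29, 16) = -4
H: min(14, -37, 17, 0) = -37
F: max(-4, -37, -44) = -4

-4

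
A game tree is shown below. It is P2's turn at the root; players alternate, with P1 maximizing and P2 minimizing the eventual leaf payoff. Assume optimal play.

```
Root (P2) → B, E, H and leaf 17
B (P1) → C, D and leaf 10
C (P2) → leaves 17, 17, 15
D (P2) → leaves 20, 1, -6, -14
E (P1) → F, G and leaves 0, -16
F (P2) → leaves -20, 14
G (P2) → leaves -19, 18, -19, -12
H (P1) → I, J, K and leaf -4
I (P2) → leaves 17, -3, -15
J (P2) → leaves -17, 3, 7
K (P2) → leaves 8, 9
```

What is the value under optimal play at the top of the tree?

C (P2): min(17, 17, 15) = 15
D (P2): min(20, 1, -6, -14) = -14
B (P1): max(15, -14, 10) = 15
F (P2): min(-20, 14) = -20
G (P2): min(-19, 18, -19, -12) = -19
E (P1): max(-20, -19, 0, -16) = 0
I (P2): min(17, -3, -15) = -15
J (P2): min(-17, 3, 7) = -17
K (P2): min(8, 9) = 8
H (P1): max(-15, -17, 8, -4) = 8
Root (P2): min(15, 0, 8, 17) = 0

0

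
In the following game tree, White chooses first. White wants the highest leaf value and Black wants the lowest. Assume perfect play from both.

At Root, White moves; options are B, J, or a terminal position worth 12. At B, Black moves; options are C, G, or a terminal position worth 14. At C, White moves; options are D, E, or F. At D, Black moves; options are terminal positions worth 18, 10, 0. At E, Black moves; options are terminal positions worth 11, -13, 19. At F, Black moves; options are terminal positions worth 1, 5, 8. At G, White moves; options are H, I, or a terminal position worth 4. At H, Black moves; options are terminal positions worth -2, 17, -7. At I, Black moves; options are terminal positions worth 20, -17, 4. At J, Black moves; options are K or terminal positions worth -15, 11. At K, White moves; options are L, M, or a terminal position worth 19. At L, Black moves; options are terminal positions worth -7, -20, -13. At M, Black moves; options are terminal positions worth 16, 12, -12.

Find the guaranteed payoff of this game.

D (Black): min(18, 10, 0) = 0
E (Black): min(11, -13, 19) = -13
F (Black): min(1, 5, 8) = 1
C (White): max(0, -13, 1) = 1
H (Black): min(-2, 17, -7) = -7
I (Black): min(20, -17, 4) = -17
G (White): max(-7, -17, 4) = 4
B (Black): min(1, 4, 14) = 1
L (Black): min(-7, -20, -13) = -20
M (Black): min(16, 12, -12) = -12
K (White): max(-20, -12, 19) = 19
J (Black): min(19, -15, 11) = -15
Root (White): max(1, -15, 12) = 12

12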